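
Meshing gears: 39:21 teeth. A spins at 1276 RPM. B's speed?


Gear ratio = 39:21 = 13:7
RPM_B = RPM_A × (teeth_A / teeth_B)
= 1276 × (39/21)
= 2369.7 RPM

2369.7 RPM


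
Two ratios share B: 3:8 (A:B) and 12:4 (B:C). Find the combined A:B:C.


Match B: multiply A:B by 12 → 36:96
Multiply B:C by 8 → 96:32
Combined: 36:96:32
GCD = 4
= 9:24:8

9:24:8


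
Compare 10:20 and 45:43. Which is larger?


10/20 = 0.5000
45/43 = 1.0465
0.5000 < 1.0465, so 10:20 is less
= 45:43

45:43


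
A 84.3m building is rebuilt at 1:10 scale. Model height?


Model size = real / scale
= 84.3 / 10
= 8.4300 m

8.4300 m


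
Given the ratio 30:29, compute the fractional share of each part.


Total parts = 30 + 29 = 59
First part: 30/59 = 30/59
Second part: 29/59 = 29/59
= 30/59 and 29/59

30/59 and 29/59


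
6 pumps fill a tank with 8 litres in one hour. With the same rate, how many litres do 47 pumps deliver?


Direct proportion: y/x = constant
k = 8/6 ≈ 1.3333
y₂ = k × 47 = 8 × 47 / 6 = 376/6
≈ 62.67

62.67


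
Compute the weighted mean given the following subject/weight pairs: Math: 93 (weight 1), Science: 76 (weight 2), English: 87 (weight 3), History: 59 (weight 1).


Numerator = 93×1 + 76×2 + 87×3 + 59×1
= 93 + 152 + 261 + 59
= 565
Total weight = 7
Weighted avg = 565/7
= 80.71

80.71


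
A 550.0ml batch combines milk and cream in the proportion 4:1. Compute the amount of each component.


Total parts = 4 + 1 = 5
milk: 550.0 × 4/5 = 440.0ml
cream: 550.0 × 1/5 = 110.0ml
= 440.0ml and 110.0ml

440.0ml and 110.0ml


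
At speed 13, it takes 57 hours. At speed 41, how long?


Inverse proportion: x × y = constant
k = 13 × 57 = 741
y₂ = k / 41 = 741 / 41
= 18.07

18.07


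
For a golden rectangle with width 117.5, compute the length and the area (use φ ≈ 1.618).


φ = (1 + √5) / 2 ≈ 1.618
Length = width × φ = 117.5 × 1.618 = 190.115
≈ 190.12
Area = width × length = 117.5 × 190.115 = 22338.5125 ≈ 22338.51
= Length: 190.12, Area: 22338.51

Length: 190.12, Area: 22338.51


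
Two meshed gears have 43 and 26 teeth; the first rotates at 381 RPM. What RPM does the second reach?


Gear ratio = 43:26 = 43:26
RPM_B = RPM_A × (teeth_A / teeth_B)
= 381 × (43/26)
= 630.1 RPM

630.1 RPM


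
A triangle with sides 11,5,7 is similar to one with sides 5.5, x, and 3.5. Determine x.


Scale factor = 5.5/11 = 0.5
Missing side = 5 × 0.5
= 2.5

2.5


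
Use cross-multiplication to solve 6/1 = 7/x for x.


Cross multiply: 6 × x = 1 × 7
6x = 7
x = 7 / 6
= 1.17

1.17


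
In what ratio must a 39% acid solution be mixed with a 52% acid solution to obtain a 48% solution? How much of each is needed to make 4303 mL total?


Let x parts of 39% mix with y parts of 52%.
39x + 52y = 48(x + y)
39x + 52y = 48x + 48y
x(39 - 48) = y(48 - 52)
x/y = (52 - 48)/(48 - 39) = 4/9
Simplify: 4:9
Total parts = 13; one part = 4303/13 = 331.00 mL
39% solution: 4×331.00 = 1324.00 mL
52% solution: 9×331.00 = 2979.00 mL
= ratio 4:9; 1324.00 mL and 2979.00 mL

ratio 4:9; 1324.00 mL and 2979.00 mL


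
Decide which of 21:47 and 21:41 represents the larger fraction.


21/47 = 0.4468
21/41 = 0.5122
0.4468 < 0.5122, so 21:47 is less
= 21:41

21:41


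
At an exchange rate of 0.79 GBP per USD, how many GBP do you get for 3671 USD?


Amount × rate = 3671 × 0.79
= 2900.09 GBP

2900.09 GBP


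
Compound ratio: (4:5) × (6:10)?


Compound ratio = (4×6) : (5×10)
= 24:50
GCD = 2
= 12:25

12:25


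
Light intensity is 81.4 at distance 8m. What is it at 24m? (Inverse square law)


I₁d₁² = I₂d₂²
I₂ = I₁ × (d₁/d₂)²
= 81.4 × (8/24)²
= 81.4 × 64/576
= 5209.6/576
≈ 9.0444

9.0444


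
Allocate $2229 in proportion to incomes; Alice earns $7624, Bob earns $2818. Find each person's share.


Total income = 7624 + 2818 = $10442
Alice: $2229 × 7624/10442 = $1627.46
Bob: $2229 × 2818/10442 = $601.54
= Alice: $1627.46, Bob: $601.54

Alice: $1627.46, Bob: $601.54


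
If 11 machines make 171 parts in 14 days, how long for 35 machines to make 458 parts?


Days ∝ work / workers, so d₂ = d₁ × (m₁/m₂) × (w₂/w₁)
Workers factor (inverse): 11/35 ≈ 0.3143
Work factor (direct): 458/171 ≈ 2.6784
d₂ = 14 × 11/35 × 458/171 = (14 × 11 × 458) / (35 × 171) = 70532/5985
≈ 11.78 days

11.78 days


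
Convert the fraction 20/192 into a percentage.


Percentage = (part / whole) × 100
= (20 / 192) × 100
≈ 10.42%

10.42%


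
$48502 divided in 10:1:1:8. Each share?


Total parts = 10 + 1 + 1 + 8 = 20
Part 1: 48502 × 10/20 = 24251.00
Part 2: 48502 × 1/20 = 2425.10
Part 3: 48502 × 1/20 = 2425.10
Part 4: 48502 × 8/20 = 19400.80
= Part 1: $24251.00, Part 2: $2425.10, Part 3: $2425.10, Part 4: $19400.80

Part 1: $24251.00, Part 2: $2425.10, Part 3: $2425.10, Part 4: $19400.80


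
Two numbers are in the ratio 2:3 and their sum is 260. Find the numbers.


Let A = 2k, B = 3k.
2k + 3k = 260
5k = 260 → k = 260/5 = 52
A = 2×52 = 104, B = 3×52 = 156
= A = 104, B = 156

A = 104, B = 156


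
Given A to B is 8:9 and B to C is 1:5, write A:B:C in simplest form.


Match B: multiply A:B by 1 → 8:9
Multiply B:C by 9 → 9:45
Combined: 8:9:45
GCD = 1
= 8:9:45

8:9:45


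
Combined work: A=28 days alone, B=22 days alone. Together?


Rate of A = 1/28 per day
Rate of B = 1/22 per day
Combined rate = 1/28 + 1/22 = 50/616 ≈ 0.0812 per day
Days = 1 / combined rate = 616/50
= 12.32 days

12.32 days


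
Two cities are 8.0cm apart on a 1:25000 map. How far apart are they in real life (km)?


Real distance = map distance × scale
= 8.0cm × 25000
= 200000 cm = 2000.0 m
= 2.000 km

2.000 km


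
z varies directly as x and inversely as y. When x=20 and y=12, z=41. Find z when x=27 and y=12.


z = k·x/y
Solve for k using the known point: k = z·y/x = 41×12/20 = 492/20 = 24.6000
Now evaluate at x=27, y=12:
z = k × 27 / 12 = (492 × 27) / (20 × 12) = 13284/240
= 55.3500

55.3500


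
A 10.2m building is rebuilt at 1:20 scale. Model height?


Model size = real / scale
= 10.2 / 20
= 0.5100 m

0.5100 m


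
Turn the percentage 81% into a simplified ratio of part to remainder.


81% means 81 parts out of 100; remainder = 19
Part : remainder = 81:19
GCD = 1
= 81:19

81:19


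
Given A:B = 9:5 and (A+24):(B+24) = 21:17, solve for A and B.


Let A = 9k, B = 5k.
(9k + 24) / (5k + 24) = 21/17
Cross-multiply: 17(9k + 24) = 21(5k + 24)
153k + 408 = 105k + 504
153k - 105k = 504 - 408
48k = 96
k = 96/48 = 2
A = 9×2 = 18, B = 5×2 = 10
= A = 18, B = 10

A = 18, B = 10


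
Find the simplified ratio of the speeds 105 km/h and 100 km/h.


Ratio = 105:100
GCD = 5
Simplified = 21:20
Time ratio (same distance) = 20:21
Speed ratio = 21:20

21:20


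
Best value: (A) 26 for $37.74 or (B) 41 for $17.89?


Deal A: $37.74/26 = $1.4515/unit
Deal B: $17.89/41 = $0.4363/unit
B is cheaper per unit
= Deal B

Deal B


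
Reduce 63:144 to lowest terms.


GCD(63, 144) = 9
63/9 : 144/9
= 7:16

7:16


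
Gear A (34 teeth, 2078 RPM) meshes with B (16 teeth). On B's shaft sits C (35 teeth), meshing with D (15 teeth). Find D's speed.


Stage 1: RPM_B = RPM_A × t_A/t_B = 2078 × 34/16 = 70652/16 = 4415.75
B and C share a shaft → RPM_C = RPM_B
Stage 2: RPM_D = RPM_C × t_C/t_D = RPM_A × (t_A×t_C)/(t_B×t_D)
Overall ratio = (34×35)/(16×15) = 1190/240
RPM_D = 2078 × 1190/240 = 2472820/240
≈ 10303.42 RPM

10303.42 RPM


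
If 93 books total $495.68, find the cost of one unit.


Unit rate = total / quantity
= 495.68 / 93
= $5.33 per unit

$5.33 per unit


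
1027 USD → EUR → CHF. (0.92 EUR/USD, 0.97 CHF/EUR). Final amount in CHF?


Step 1: 1027 USD × 0.92 = 944.84 EUR
Step 2: 944.84 EUR × 0.97 = 916.49 CHF
Implied rate USD→CHF = 0.92 × 0.97 = 0.8924
= 916.49 CHF

916.49 CHF


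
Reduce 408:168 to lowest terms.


GCD(408, 168) = 24
408/24 : 168/24
= 17:7

17:7


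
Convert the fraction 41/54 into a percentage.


Percentage = (part / whole) × 100
= (41 / 54) × 100
≈ 75.93%

75.93%


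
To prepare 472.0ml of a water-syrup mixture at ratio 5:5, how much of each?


Total parts = 5 + 5 = 10
water: 472.0 × 5/10 = 236.0ml
syrup: 472.0 × 5/10 = 236.0ml
= 236.0ml and 236.0ml

236.0ml and 236.0ml


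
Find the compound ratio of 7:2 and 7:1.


Compound ratio = (7×7) : (2×1)
= 49:2
GCD = 1
= 49:2

49:2


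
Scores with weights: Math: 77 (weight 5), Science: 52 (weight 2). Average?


Numerator = 77×5 + 52×2
= 385 + 104
= 489
Total weight = 7
Weighted avg = 489/7
= 69.86

69.86


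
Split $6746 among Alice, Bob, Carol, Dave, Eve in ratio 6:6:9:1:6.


Total parts = 6 + 6 + 9 + 1 + 6 = 28
Alice: 6746 × 6/28 = 1445.57
Bob: 6746 × 6/28 = 1445.57
Carol: 6746 × 9/28 = 2168.36
Dave: 6746 × 1/28 = 240.93
Eve: 6746 × 6/28 = 1445.57
= Alice: $1445.57, Bob: $1445.57, Carol: $2168.36, Dave: $240.93, Eve: $1445.57

Alice: $1445.57, Bob: $1445.57, Carol: $2168.36, Dave: $240.93, Eve: $1445.57


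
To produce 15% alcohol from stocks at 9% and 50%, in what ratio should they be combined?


Let x parts of 9% mix with y parts of 50%.
9x + 50y = 15(x + y)
9x + 50y = 15x + 15y
x(9 - 15) = y(15 - 50)
x/y = (50 - 15)/(15 - 9) = 35/6
Simplify: 35:6
= 35:6

35:6


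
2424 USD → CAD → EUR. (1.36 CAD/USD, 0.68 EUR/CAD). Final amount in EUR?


Step 1: 2424 USD × 1.36 = 3296.64 CAD
Step 2: 3296.64 CAD × 0.68 = 2241.72 EUR
Implied rate USD→EUR = 1.36 × 0.68 = 0.9248
= 2241.72 EUR

2241.72 EUR


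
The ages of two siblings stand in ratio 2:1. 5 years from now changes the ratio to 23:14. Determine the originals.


Let A = 2k, B = 1k.
(2k + 5) / (1k + 5) = 23/14
Cross-multiply: 14(2k + 5) = 23(1k + 5)
28k + 70 = 23k + 115
28k - 23k = 115 - 70
5k = 45
k = 45/5 = 9
A = 2×9 = 18, B = 1×9 = 9
= A = 18, B = 9

A = 18, B = 9


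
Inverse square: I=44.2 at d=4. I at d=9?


I₁d₁² = I₂d₂²
I₂ = I₁ × (d₁/d₂)²
= 44.2 × (4/9)²
= 44.2 × 16/81
= 707.2/81
≈ 8.7309

8.7309


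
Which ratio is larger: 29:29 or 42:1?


29/29 = 1.0000
42/1 = 42.0000
1.0000 < 42.0000, so 29:29 is less
= 42:1

42:1


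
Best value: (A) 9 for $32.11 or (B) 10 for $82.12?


Deal A: $32.11/9 = $3.5678/unit
Deal B: $82.12/10 = $8.2120/unit
A is cheaper per unit
= Deal A

Deal A


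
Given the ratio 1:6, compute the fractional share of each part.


Total parts = 1 + 6 = 7
First part: 1/7 = 1/7
Second part: 6/7 = 6/7
= 1/7 and 6/7

1/7 and 6/7


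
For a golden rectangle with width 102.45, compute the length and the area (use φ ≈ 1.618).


φ = (1 + √5) / 2 ≈ 1.618
Length = width × φ = 102.45 × 1.618 = 165.7641
≈ 165.76
Area = width × length = 102.45 × 165.7641 = 16982.532045 ≈ 16982.53
= Length: 165.76, Area: 16982.53

Length: 165.76, Area: 16982.53


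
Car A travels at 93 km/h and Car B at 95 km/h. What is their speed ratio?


Ratio = 93:95
GCD = 1
Simplified = 93:95
Time ratio (same distance) = 95:93
Speed ratio = 93:95

93:95


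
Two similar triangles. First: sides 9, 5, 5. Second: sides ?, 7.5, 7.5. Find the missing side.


Scale factor = 7.5/5 = 1.5
Missing side = 9 × 1.5
= 13.5

13.5


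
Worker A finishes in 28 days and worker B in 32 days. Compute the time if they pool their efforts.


Rate of A = 1/28 per day
Rate of B = 1/32 per day
Combined rate = 1/28 + 1/32 = 60/896 ≈ 0.0670 per day
Days = 1 / combined rate = 896/60
≈ 14.93 days

14.93 days


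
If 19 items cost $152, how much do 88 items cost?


Direct proportion: y/x = constant
k = 152/19 = 8.0000
y₂ = k × 88 = 152 × 88 / 19 = 13376/19
= 704.00

704.00


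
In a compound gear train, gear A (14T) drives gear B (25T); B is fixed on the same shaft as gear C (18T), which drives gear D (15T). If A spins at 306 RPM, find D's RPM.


Stage 1: RPM_B = RPM_A × t_A/t_B = 306 × 14/25 = 4284/25 = 171.36
B and C share a shaft → RPM_C = RPM_B
Stage 2: RPM_D = RPM_C × t_C/t_D = RPM_A × (t_A×t_C)/(t_B×t_D)
Overall ratio = (14×18)/(25×15) = 252/375
RPM_D = 306 × 252/375 = 77112/375
≈ 205.63 RPM

205.63 RPM


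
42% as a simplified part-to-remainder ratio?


42% means 42 parts out of 100; remainder = 58
Part : remainder = 42:58
GCD = 2
= 21:29

21:29


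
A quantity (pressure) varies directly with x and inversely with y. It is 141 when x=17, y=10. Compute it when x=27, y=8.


z = k·x/y
Solve for k using the known point: k = z·y/x = 141×10/17 = 1410/17 ≈ 82.9412
Now evaluate at x=27, y=8:
z = k × 27 / 8 = (1410 × 27) / (17 × 8) = 38070/136
≈ 279.9265

279.9265


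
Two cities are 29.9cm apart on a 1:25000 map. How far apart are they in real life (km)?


Real distance = map distance × scale
= 29.9cm × 25000
= 747500 cm = 7475.0 m
= 7.475 km

7.475 km


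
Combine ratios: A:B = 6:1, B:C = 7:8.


Match B: multiply A:B by 7 → 42:7
Multiply B:C by 1 → 7:8
Combined: 42:7:8
GCD = 1
= 42:7:8

42:7:8


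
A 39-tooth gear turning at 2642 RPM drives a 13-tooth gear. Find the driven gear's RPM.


Gear ratio = 39:13 = 3:1
RPM_B = RPM_A × (teeth_A / teeth_B)
= 2642 × (39/13)
= 7926.0 RPM

7926.0 RPM


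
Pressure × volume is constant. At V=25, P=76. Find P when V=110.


Inverse proportion: x × y = constant
k = 25 × 76 = 1900
y₂ = k / 110 = 1900 / 110
= 17.27

17.27


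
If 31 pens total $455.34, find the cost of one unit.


Unit rate = total / quantity
= 455.34 / 31
= $14.69 per unit

$14.69 per unit


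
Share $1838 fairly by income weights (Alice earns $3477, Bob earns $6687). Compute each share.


Total income = 3477 + 6687 = $10164
Alice: $1838 × 3477/10164 = $628.76
Bob: $1838 × 6687/10164 = $1209.24
= Alice: $628.76, Bob: $1209.24

Alice: $628.76, Bob: $1209.24


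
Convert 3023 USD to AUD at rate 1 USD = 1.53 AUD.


Amount × rate = 3023 × 1.53
= 4625.19 AUD

4625.19 AUD


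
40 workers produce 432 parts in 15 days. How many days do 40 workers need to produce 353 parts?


Days ∝ work / workers, so d₂ = d₁ × (m₁/m₂) × (w₂/w₁)
Workers factor (inverse): 40/40 = 1.0000
Work factor (direct): 353/432 ≈ 0.8171
d₂ = 15 × 40/40 × 353/432 = (15 × 40 × 353) / (40 × 432) = 211800/17280
≈ 12.26 days

12.26 days


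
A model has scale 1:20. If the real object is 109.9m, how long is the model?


Model size = real / scale
= 109.9 / 20
= 5.4950 m

5.4950 m


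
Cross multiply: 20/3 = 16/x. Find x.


Cross multiply: 20 × x = 3 × 16
20x = 48
x = 48 / 20
= 2.40

2.40


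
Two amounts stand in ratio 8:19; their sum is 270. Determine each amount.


Let A = 8k, B = 19k.
8k + 19k = 270
27k = 270 → k = 270/27 = 10
A = 8×10 = 80, B = 19×10 = 190
= A = 80, B = 190

A = 80, B = 190


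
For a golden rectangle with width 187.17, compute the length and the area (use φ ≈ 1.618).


φ = (1 + √5) / 2 ≈ 1.618
Length = width × φ = 187.17 × 1.618 = 302.84106
≈ 302.84
Area = width × length = 187.17 × 302.84106 = 56682.7612002 ≈ 56682.76
= Length: 302.84, Area: 56682.76

Length: 302.84, Area: 56682.76


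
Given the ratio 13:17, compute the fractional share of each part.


Total parts = 13 + 17 = 30
First part: 13/30 = 13/30
Second part: 17/30 = 17/30
= 13/30 and 17/30

13/30 and 17/30


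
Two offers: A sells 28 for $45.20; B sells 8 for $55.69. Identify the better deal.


Deal A: $45.20/28 = $1.6143/unit
Deal B: $55.69/8 = $6.9613/unit
A is cheaper per unit
= Deal A

Deal A


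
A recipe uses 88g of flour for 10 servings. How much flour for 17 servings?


Direct proportion: y/x = constant
k = 88/10 = 8.8000
y₂ = k × 17 = 88 × 17 / 10 = 1496/10
= 149.60

149.60


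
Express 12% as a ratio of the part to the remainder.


12% means 12 parts out of 100; remainder = 88
Part : remainder = 12:88
GCD = 4
= 3:22

3:22


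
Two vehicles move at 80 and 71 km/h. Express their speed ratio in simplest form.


Ratio = 80:71
GCD = 1
Simplified = 80:71
Time ratio (same distance) = 71:80
Speed ratio = 80:71

80:71


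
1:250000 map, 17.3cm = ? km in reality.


Real distance = map distance × scale
= 17.3cm × 250000
= 4325000 cm = 43250.0 m
= 43.250 km

43.250 km


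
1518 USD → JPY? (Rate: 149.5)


Amount × rate = 1518 × 149.5
= 226941.00 JPY

226941.00 JPY


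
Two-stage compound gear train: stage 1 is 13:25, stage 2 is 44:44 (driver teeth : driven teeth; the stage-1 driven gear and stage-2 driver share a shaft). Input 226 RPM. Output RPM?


Stage 1: RPM_B = RPM_A × t_A/t_B = 226 × 13/25 = 2938/25 = 117.52
B and C share a shaft → RPM_C = RPM_B
Stage 2: RPM_D = RPM_C × t_C/t_D = RPM_A × (t_A×t_C)/(t_B×t_D)
Overall ratio = (13×44)/(25×44) = 572/1100
RPM_D = 226 × 572/1100 = 129272/1100
= 117.52 RPM

117.52 RPM


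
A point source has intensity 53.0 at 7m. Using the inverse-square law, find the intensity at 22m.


I₁d₁² = I₂d₂²
I₂ = I₁ × (d₁/d₂)²
= 53.0 × (7/22)²
= 53.0 × 49/484
= 2597/484
≈ 5.3657

5.3657


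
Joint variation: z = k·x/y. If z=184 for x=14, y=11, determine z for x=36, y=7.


z = k·x/y
Solve for k using the known point: k = z·y/x = 184×11/14 = 2024/14 ≈ 144.5714
Now evaluate at x=36, y=7:
z = k × 36 / 7 = (2024 × 36) / (14 × 7) = 72864/98
≈ 743.5102

743.5102


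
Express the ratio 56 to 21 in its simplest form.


GCD(56, 21) = 7
56/7 : 21/7
= 8:3

8:3


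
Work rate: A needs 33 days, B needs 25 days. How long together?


Rate of A = 1/33 per day
Rate of B = 1/25 per day
Combined rate = 1/33 + 1/25 = 58/825 ≈ 0.0703 per day
Days = 1 / combined rate = 825/58
≈ 14.22 days

14.22 days


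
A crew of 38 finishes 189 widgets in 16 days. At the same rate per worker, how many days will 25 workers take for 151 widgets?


Days ∝ work / workers, so d₂ = d₁ × (m₁/m₂) × (w₂/w₁)
Workers factor (inverse): 38/25 = 1.5200
Work factor (direct): 151/189 ≈ 0.7989
d₂ = 16 × 38/25 × 151/189 = (16 × 38 × 151) / (25 × 189) = 91808/4725
≈ 19.43 days

19.43 days


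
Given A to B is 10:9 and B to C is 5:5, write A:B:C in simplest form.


Match B: multiply A:B by 5 → 50:45
Multiply B:C by 9 → 45:45
Combined: 50:45:45
GCD = 5
= 10:9:9

10:9:9


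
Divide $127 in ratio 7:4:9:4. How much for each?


Total parts = 7 + 4 + 9 + 4 = 24
Part 1: 127 × 7/24 = 37.04
Part 2: 127 × 4/24 = 21.17
Part 3: 127 × 9/24 = 47.63
Part 4: 127 × 4/24 = 21.17
= Part 1: $37.04, Part 2: $21.17, Part 3: $47.63, Part 4: $21.17

Part 1: $37.04, Part 2: $21.17, Part 3: $47.63, Part 4: $21.17


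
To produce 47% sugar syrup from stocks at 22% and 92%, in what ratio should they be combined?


Let x parts of 22% mix with y parts of 92%.
22x + 92y = 47(x + y)
22x + 92y = 47x + 47y
x(22 - 47) = y(47 - 92)
x/y = (92 - 47)/(47 - 22) = 45/25
Simplify: 9:5
= 9:5

9:5


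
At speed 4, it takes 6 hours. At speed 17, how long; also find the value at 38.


Inverse proportion: x × y = constant
k = 4 × 6 = 24
At x=17: k/17 = 1.41
At x=38: k/38 = 0.63
= 1.41 and 0.63

1.41 and 0.63


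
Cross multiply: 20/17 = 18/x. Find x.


Cross multiply: 20 × x = 17 × 18
20x = 306
x = 306 / 20
= 15.30

15.30


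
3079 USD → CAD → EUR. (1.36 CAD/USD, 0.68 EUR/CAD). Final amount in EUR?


Step 1: 3079 USD × 1.36 = 4187.44 CAD
Step 2: 4187.44 CAD × 0.68 = 2847.46 EUR
Implied rate USD→EUR = 1.36 × 0.68 = 0.9248
= 2847.46 EUR

2847.46 EUR


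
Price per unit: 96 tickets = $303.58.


Unit rate = total / quantity
= 303.58 / 96
= $3.16 per unit

$3.16 per unit


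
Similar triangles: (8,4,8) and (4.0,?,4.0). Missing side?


Scale factor = 4.0/8 = 0.5
Missing side = 4 × 0.5
= 2.0

2.0


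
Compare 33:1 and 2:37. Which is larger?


33/1 = 33.0000
2/37 = 0.0541
33.0000 > 0.0541, so 33:1 is greater
= 33:1

33:1


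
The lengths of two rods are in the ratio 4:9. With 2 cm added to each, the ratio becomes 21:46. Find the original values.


Let A = 4k, B = 9k.
(4k + 2) / (9k + 2) = 21/46
Cross-multiply: 46(4k + 2) = 21(9k + 2)
184k + 92 = 189k + 42
184k - 189k = 42 - 92
-5k = -50
k = -50/-5 = 10
A = 4×10 = 40, B = 9×10 = 90
= A = 40, B = 90

A = 40, B = 90


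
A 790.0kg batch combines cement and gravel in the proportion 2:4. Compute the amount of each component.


Total parts = 2 + 4 = 6
cement: 790.0 × 2/6 = 263.3kg
gravel: 790.0 × 4/6 = 526.7kg
= 263.3kg and 526.7kg

263.3kg and 526.7kg


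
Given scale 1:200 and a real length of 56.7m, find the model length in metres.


Model size = real / scale
= 56.7 / 200
= 0.2835 m

0.2835 m


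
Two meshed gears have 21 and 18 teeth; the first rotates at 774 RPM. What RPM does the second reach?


Gear ratio = 21:18 = 7:6
RPM_B = RPM_A × (teeth_A / teeth_B)
= 774 × (21/18)
= 903.0 RPM

903.0 RPM


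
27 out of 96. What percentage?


Percentage = (part / whole) × 100
= (27 / 96) × 100
≈ 28.13%

28.13%


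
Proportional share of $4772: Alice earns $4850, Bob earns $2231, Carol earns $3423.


Total income = 4850 + 2231 + 3423 = $10504
Alice: $4772 × 4850/10504 = $2203.37
Bob: $4772 × 2231/10504 = $1013.55
Carol: $4772 × 3423/10504 = $1555.08
= Alice: $2203.37, Bob: $1013.55, Carol: $1555.08

Alice: $2203.37, Bob: $1013.55, Carol: $1555.08


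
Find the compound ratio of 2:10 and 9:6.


Compound ratio = (2×9) : (10×6)
= 18:60
GCD = 6
= 3:10

3:10


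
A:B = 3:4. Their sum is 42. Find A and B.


Let A = 3k, B = 4k.
3k + 4k = 42
7k = 42 → k = 42/7 = 6
A = 3×6 = 18, B = 4×6 = 24
= A = 18, B = 24

A = 18, B = 24


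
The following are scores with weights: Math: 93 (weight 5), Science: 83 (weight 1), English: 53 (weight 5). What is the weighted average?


Numerator = 93×5 + 83×1 + 53×5
= 465 + 83 + 265
= 813
Total weight = 11
Weighted avg = 813/11
= 73.91

73.91


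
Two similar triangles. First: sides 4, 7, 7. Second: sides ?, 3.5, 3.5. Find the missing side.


Scale factor = 3.5/7 = 0.5
Missing side = 4 × 0.5
= 2.0

2.0


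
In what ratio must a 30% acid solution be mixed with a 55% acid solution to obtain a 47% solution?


Let x parts of 30% mix with y parts of 55%.
30x + 55y = 47(x + y)
30x + 55y = 47x + 47y
x(30 - 47) = y(47 - 55)
x/y = (55 - 47)/(47 - 30) = 8/17
Simplify: 8:17
= 8:17

8:17


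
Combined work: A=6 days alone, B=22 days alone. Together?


Rate of A = 1/6 per day
Rate of B = 1/22 per day
Combined rate = 1/6 + 1/22 = 28/132 ≈ 0.2121 per day
Days = 1 / combined rate = 132/28
≈ 4.71 days

4.71 days


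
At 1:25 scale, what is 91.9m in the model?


Model size = real / scale
= 91.9 / 25
= 3.6760 m

3.6760 m


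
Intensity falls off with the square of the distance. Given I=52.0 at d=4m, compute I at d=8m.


I₁d₁² = I₂d₂²
I₂ = I₁ × (d₁/d₂)²
= 52.0 × (4/8)²
= 52.0 × 16/64
= 832/64
= 13.0000

13.0000


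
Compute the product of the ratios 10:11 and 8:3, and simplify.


Compound ratio = (10×8) : (11×3)
= 80:33
GCD = 1
= 80:33

80:33


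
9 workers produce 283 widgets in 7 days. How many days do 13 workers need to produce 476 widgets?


Days ∝ work / workers, so d₂ = d₁ × (m₁/m₂) × (w₂/w₁)
Workers factor (inverse): 9/13 ≈ 0.6923
Work factor (direct): 476/283 ≈ 1.6820
d₂ = 7 × 9/13 × 476/283 = (7 × 9 × 476) / (13 × 283) = 29988/3679
≈ 8.15 days

8.15 days


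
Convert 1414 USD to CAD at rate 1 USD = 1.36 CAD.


Amount × rate = 1414 × 1.36
= 1923.04 CAD

1923.04 CAD


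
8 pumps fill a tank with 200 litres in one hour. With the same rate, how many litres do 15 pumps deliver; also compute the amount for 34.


Direct proportion: y/x = constant
k = 200/8 = 25.0000
y at x=15: k × 15 = 200 × 15 / 8 = 3000/8 = 375.00
y at x=34: k × 34 = 200 × 34 / 8 = 6800/8 = 850.00
= 375.00 and 850.00

375.00 and 850.00


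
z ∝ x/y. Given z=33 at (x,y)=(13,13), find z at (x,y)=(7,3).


z = k·x/y
Solve for k using the known point: k = z·y/x = 33×13/13 = 429/13 = 33.0000
Now evaluate at x=7, y=3:
z = k × 7 / 3 = (429 × 7) / (13 × 3) = 3003/39
= 77.0000

77.0000


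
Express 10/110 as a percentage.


Percentage = (part / whole) × 100
= (10 / 110) × 100
≈ 9.09%

9.09%


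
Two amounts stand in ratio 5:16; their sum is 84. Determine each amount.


Let A = 5k, B = 16k.
5k + 16k = 84
21k = 84 → k = 84/21 = 4
A = 5×4 = 20, B = 16×4 = 64
= A = 20, B = 64

A = 20, B = 64


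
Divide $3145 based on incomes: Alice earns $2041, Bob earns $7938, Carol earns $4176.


Total income = 2041 + 7938 + 4176 = $14155
Alice: $3145 × 2041/14155 = $453.48
Bob: $3145 × 7938/14155 = $1763.69
Carol: $3145 × 4176/14155 = $927.84
= Alice: $453.48, Bob: $1763.69, Carol: $927.84

Alice: $453.48, Bob: $1763.69, Carol: $927.84


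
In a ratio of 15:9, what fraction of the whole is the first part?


Total parts = 15 + 9 = 24
First part: 15/24 = 5/8
= 5/8

5/8


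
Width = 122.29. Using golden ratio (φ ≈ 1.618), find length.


φ = (1 + √5) / 2 ≈ 1.618
Length = width × φ = 122.29 × 1.618 = 197.86522
≈ 197.87

197.87


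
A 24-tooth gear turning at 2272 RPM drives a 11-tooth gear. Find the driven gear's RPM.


Gear ratio = 24:11 = 24:11
RPM_B = RPM_A × (teeth_A / teeth_B)
= 2272 × (24/11)
= 4957.1 RPM

4957.1 RPM


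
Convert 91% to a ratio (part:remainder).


91% means 91 parts out of 100; remainder = 9
Part : remainder = 91:9
GCD = 1
= 91:9

91:9


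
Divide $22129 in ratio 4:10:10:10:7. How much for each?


Total parts = 4 + 10 + 10 + 10 + 7 = 41
Part 1: 22129 × 4/41 = 2158.93
Part 2: 22129 × 10/41 = 5397.32
Part 3: 22129 × 10/41 = 5397.32
Part 4: 22129 × 10/41 = 5397.32
Part 5: 22129 × 7/41 = 3778.12
= Part 1: $2158.93, Part 2: $5397.32, Part 3: $5397.32, Part 4: $5397.32, Part 5: $3778.12

Part 1: $2158.93, Part 2: $5397.32, Part 3: $5397.32, Part 4: $5397.32, Part 5: $3778.12


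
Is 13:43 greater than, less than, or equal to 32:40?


13/43 = 0.3023
32/40 = 0.8000
0.3023 < 0.8000, so 13:43 is less
= less than

less than


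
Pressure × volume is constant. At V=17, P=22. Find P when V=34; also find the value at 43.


Inverse proportion: x × y = constant
k = 17 × 22 = 374
At x=34: k/34 = 11.00
At x=43: k/43 = 8.70
= 11.00 and 8.70

11.00 and 8.70


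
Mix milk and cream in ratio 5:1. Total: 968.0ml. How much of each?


Total parts = 5 + 1 = 6
milk: 968.0 × 5/6 = 806.7ml
cream: 968.0 × 1/6 = 161.3ml
= 806.7ml and 161.3ml

806.7ml and 161.3ml


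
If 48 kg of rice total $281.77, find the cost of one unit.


Unit rate = total / quantity
= 281.77 / 48
= $5.87 per unit

$5.87 per unit


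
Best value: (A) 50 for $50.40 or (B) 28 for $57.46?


Deal A: $50.40/50 = $1.0080/unit
Deal B: $57.46/28 = $2.0521/unit
A is cheaper per unit
= Deal A

Deal A


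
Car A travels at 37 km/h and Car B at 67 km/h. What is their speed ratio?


Ratio = 37:67
GCD = 1
Simplified = 37:67
Time ratio (same distance) = 67:37
Speed ratio = 37:67

37:67


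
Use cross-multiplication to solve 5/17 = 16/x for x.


Cross multiply: 5 × x = 17 × 16
5x = 272
x = 272 / 5
= 54.40

54.40


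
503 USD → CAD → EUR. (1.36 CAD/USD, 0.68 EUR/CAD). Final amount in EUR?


Step 1: 503 USD × 1.36 = 684.08 CAD
Step 2: 684.08 CAD × 0.68 = 465.17 EUR
Implied rate USD→EUR = 1.36 × 0.68 = 0.9248
= 465.17 EUR

465.17 EUR


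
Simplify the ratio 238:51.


GCD(238, 51) = 17
238/17 : 51/17
= 14:3

14:3


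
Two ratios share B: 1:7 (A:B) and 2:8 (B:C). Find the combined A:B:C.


Match B: multiply A:B by 2 → 2:14
Multiply B:C by 7 → 14:56
Combined: 2:14:56
GCD = 2
= 1:7:28

1:7:28


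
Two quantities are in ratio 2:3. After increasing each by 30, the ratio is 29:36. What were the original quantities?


Let A = 2k, B = 3k.
(2k + 30) / (3k + 30) = 29/36
Cross-multiply: 36(2k + 30) = 29(3k + 30)
72k + 1080 = 87k + 870
72k - 87k = 870 - 1080
-15k = -210
k = -210/-15 = 14
A = 2×14 = 28, B = 3×14 = 42
= A = 28, B = 42

A = 28, B = 42


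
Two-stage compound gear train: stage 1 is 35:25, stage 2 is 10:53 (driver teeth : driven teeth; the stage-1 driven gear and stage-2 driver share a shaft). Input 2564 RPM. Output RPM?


Stage 1: RPM_B = RPM_A × t_A/t_B = 2564 × 35/25 = 89740/25 = 3589.60
B and C share a shaft → RPM_C = RPM_B
Stage 2: RPM_D = RPM_C × t_C/t_D = RPM_A × (t_A×t_C)/(t_B×t_D)
Overall ratio = (35×10)/(25×53) = 350/1325
RPM_D = 2564 × 350/1325 = 897400/1325
≈ 677.28 RPM

677.28 RPM


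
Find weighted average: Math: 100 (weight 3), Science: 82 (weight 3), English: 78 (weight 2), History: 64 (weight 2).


Numerator = 100×3 + 82×3 + 78×2 + 64×2
= 300 + 246 + 156 + 128
= 830
Total weight = 10
Weighted avg = 830/10
= 83.00

83.00


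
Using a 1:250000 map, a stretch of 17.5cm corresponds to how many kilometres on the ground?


Real distance = map distance × scale
= 17.5cm × 250000
= 4375000 cm = 43750.0 m
= 43.750 km

43.750 km


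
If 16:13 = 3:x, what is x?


Cross multiply: 16 × x = 13 × 3
16x = 39
x = 39 / 16
= 2.44

2.44


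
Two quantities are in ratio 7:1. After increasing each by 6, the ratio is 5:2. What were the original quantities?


Let A = 7k, B = 1k.
(7k + 6) / (1k + 6) = 5/2
Cross-multiply: 2(7k + 6) = 5(1k + 6)
14k + 12 = 5k + 30
14k - 5k = 30 - 12
9k = 18
k = 18/9 = 2
A = 7×2 = 14, B = 1×2 = 2
= A = 14, B = 2

A = 14, B = 2


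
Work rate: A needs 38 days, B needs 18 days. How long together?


Rate of A = 1/38 per day
Rate of B = 1/18 per day
Combined rate = 1/38 + 1/18 = 56/684 ≈ 0.0819 per day
Days = 1 / combined rate = 684/56
≈ 12.21 days

12.21 days


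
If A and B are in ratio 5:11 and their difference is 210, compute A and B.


Let A = 5k, B = 11k.
11k - 5k = 210
6k = 210 → k = 210/6 = 35
A = 5×35 = 175, B = 11×35 = 385
= A = 175, B = 385

A = 175, B = 385


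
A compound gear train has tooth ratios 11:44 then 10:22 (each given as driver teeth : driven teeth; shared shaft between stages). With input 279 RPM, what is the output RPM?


Stage 1: RPM_B = RPM_A × t_A/t_B = 279 × 11/44 = 3069/44 = 69.75
B and C share a shaft → RPM_C = RPM_B
Stage 2: RPM_D = RPM_C × t_C/t_D = RPM_A × (t_A×t_C)/(t_B×t_D)
Overall ratio = (11×10)/(44×22) = 110/968
RPM_D = 279 × 110/968 = 30690/968
≈ 31.70 RPM

31.70 RPM


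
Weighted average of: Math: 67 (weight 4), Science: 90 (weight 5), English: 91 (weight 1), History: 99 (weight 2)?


Numerator = 67×4 + 90×5 + 91×1 + 99×2
= 268 + 450 + 91 + 198
= 1007
Total weight = 12
Weighted avg = 1007/12
= 83.92

83.92


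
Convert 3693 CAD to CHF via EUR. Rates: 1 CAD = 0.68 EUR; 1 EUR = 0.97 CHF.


Step 1: 3693 CAD × 0.68 = 2511.24 EUR
Step 2: 2511.24 EUR × 0.97 = 2435.90 CHF
Implied rate CAD→CHF = 0.68 × 0.97 = 0.6596
= 2435.90 CHF

2435.90 CHF


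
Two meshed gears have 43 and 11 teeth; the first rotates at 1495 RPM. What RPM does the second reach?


Gear ratio = 43:11 = 43:11
RPM_B = RPM_A × (teeth_A / teeth_B)
= 1495 × (43/11)
= 5844.1 RPM

5844.1 RPM


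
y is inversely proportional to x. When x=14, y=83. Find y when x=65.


Inverse proportion: x × y = constant
k = 14 × 83 = 1162
y₂ = k / 65 = 1162 / 65
= 17.88

17.88


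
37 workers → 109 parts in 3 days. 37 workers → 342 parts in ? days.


Days ∝ work / workers, so d₂ = d₁ × (m₁/m₂) × (w₂/w₁)
Workers factor (inverse): 37/37 = 1.0000
Work factor (direct): 342/109 ≈ 3.1376
d₂ = 3 × 37/37 × 342/109 = (3 × 37 × 342) / (37 × 109) = 37962/4033
≈ 9.41 days

9.41 days


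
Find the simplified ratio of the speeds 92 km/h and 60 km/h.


Ratio = 92:60
GCD = 4
Simplified = 23:15
Time ratio (same distance) = 15:23
Speed ratio = 23:15

23:15


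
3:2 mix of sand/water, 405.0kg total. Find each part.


Total parts = 3 + 2 = 5
sand: 405.0 × 3/5 = 243.0kg
water: 405.0 × 2/5 = 162.0kg
= 243.0kg and 162.0kg

243.0kg and 162.0kg


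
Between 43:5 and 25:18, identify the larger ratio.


43/5 = 8.6000
25/18 = 1.3889
8.6000 > 1.3889, so 43:5 is greater
= 43:5

43:5


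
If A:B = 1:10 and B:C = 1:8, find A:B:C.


Match B: multiply A:B by 1 → 1:10
Multiply B:C by 10 → 10:80
Combined: 1:10:80
GCD = 1
= 1:10:80

1:10:80


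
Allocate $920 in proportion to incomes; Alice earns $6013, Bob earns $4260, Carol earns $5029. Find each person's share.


Total income = 6013 + 4260 + 5029 = $15302
Alice: $920 × 6013/15302 = $361.52
Bob: $920 × 4260/15302 = $256.12
Carol: $920 × 5029/15302 = $302.36
= Alice: $361.52, Bob: $256.12, Carol: $302.36

Alice: $361.52, Bob: $256.12, Carol: $302.36


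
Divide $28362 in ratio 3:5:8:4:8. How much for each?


Total parts = 3 + 5 + 8 + 4 + 8 = 28
Part 1: 28362 × 3/28 = 3038.79
Part 2: 28362 × 5/28 = 5064.64
Part 3: 28362 × 8/28 = 8103.43
Part 4: 28362 × 4/28 = 4051.71
Part 5: 28362 × 8/28 = 8103.43
= Part 1: $3038.79, Part 2: $5064.64, Part 3: $8103.43, Part 4: $4051.71, Part 5: $8103.43

Part 1: $3038.79, Part 2: $5064.64, Part 3: $8103.43, Part 4: $4051.71, Part 5: $8103.43


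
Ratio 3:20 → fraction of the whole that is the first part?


Total parts = 3 + 20 = 23
First part: 3/23 = 3/23
= 3/23

3/23


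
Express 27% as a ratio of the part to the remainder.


27% means 27 parts out of 100; remainder = 73
Part : remainder = 27:73
GCD = 1
= 27:73

27:73


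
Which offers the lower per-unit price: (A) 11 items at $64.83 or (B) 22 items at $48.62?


Deal A: $64.83/11 = $5.8936/unit
Deal B: $48.62/22 = $2.2100/unit
B is cheaper per unit
= Deal B

Deal B


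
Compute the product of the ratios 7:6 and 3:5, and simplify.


Compound ratio = (7×3) : (6×5)
= 21:30
GCD = 3
= 7:10

7:10


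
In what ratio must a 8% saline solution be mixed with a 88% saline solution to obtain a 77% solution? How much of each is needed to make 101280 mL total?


Let x parts of 8% mix with y parts of 88%.
8x + 88y = 77(x + y)
8x + 88y = 77x + 77y
x(8 - 77) = y(77 - 88)
x/y = (88 - 77)/(77 - 8) = 11/69
Simplify: 11:69
Total parts = 80; one part = 101280/80 = 1266.00 mL
8% solution: 11×1266.00 = 13926.00 mL
88% solution: 69×1266.00 = 87354.00 mL
= ratio 11:69; 13926.00 mL and 87354.00 mL

ratio 11:69; 13926.00 mL and 87354.00 mL


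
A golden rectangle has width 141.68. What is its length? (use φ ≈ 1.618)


φ = (1 + √5) / 2 ≈ 1.618
Length = width × φ = 141.68 × 1.618 = 229.23824
≈ 229.24

229.24


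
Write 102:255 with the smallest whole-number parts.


GCD(102, 255) = 51
102/51 : 255/51
= 2:5

2:5


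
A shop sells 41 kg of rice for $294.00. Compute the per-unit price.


Unit rate = total / quantity
= 294.00 / 41
= $7.17 per unit

$7.17 per unit


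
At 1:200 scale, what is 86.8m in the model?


Model size = real / scale
= 86.8 / 200
= 0.4340 m

0.4340 m


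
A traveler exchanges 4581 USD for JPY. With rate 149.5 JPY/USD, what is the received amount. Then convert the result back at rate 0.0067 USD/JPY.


Amount × rate = 4581 × 149.5 = 684859.50 JPY
Round-trip: 684859.50 × 0.0067 = 4588.56 USD
= 684859.50 JPY, then 4588.56 USD

684859.50 JPY, then 4588.56 USD


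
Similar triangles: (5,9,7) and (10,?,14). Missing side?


Scale factor = 10/5 = 2
Missing side = 9 × 2
= 18.0

18.0


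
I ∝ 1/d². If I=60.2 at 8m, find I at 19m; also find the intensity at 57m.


I₁d₁² = I₂d₂²
I at 19m = 60.2 × (8/19)² = 60.2 × 64/361 = 3852.8/361 ≈ 10.6726
I at 57m = 60.2 × (8/57)² = 60.2 × 64/3249 = 3852.8/3249 ≈ 1.1858
= 10.6726 and 1.1858

10.6726 and 1.1858


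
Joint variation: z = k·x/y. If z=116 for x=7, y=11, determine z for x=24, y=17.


z = k·x/y
Solve for k using the known point: k = z·y/x = 116×11/7 = 1276/7 ≈ 182.2857
Now evaluate at x=24, y=17:
z = k × 24 / 17 = (1276 × 24) / (7 × 17) = 30624/119
≈ 257.3445

257.3445


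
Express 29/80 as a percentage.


Percentage = (part / whole) × 100
= (29 / 80) × 100
= 36.25%

36.25%


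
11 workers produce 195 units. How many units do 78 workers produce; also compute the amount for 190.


Direct proportion: y/x = constant
k = 195/11 ≈ 17.7273
y at x=78: k × 78 = 195 × 78 / 11 = 15210/11 ≈ 1382.73
y at x=190: k × 190 = 195 × 190 / 11 = 37050/11 ≈ 3368.18
= 1382.73 and 3368.18

1382.73 and 3368.18


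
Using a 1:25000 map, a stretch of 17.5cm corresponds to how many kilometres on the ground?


Real distance = map distance × scale
= 17.5cm × 25000
= 437500 cm = 4375.0 m
= 4.375 km

4.375 km


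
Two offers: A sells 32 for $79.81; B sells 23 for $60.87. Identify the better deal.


Deal A: $79.81/32 = $2.4941/unit
Deal B: $60.87/23 = $2.6465/unit
A is cheaper per unit
= Deal A

Deal A


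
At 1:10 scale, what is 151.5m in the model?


Model size = real / scale
= 151.5 / 10
= 15.1500 m

15.1500 m


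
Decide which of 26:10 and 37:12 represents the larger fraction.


26/10 = 2.6000
37/12 = 3.0833
2.6000 < 3.0833, so 26:10 is less
= 37:12

37:12


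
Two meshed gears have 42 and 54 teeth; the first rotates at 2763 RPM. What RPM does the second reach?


Gear ratio = 42:54 = 7:9
RPM_B = RPM_A × (teeth_A / teeth_B)
= 2763 × (42/54)
= 2149.0 RPM

2149.0 RPM


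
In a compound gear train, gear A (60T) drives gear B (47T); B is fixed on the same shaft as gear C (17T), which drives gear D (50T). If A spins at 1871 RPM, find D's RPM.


Stage 1: RPM_B = RPM_A × t_A/t_B = 1871 × 60/47 = 112260/47 ≈ 2388.51
B and C share a shaft → RPM_C = RPM_B
Stage 2: RPM_D = RPM_C × t_C/t_D = RPM_A × (t_A×t_C)/(t_B×t_D)
Overall ratio = (60×17)/(47×50) = 1020/2350
RPM_D = 1871 × 1020/2350 = 1908420/2350
≈ 812.09 RPM

812.09 RPM


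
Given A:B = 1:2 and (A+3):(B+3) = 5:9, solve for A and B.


Let A = 1k, B = 2k.
(1k + 3) / (2k + 3) = 5/9
Cross-multiply: 9(1k + 3) = 5(2k + 3)
9k + 27 = 10k + 15
9k - 10k = 15 - 27
-1k = -12
k = -12/-1 = 12
A = 1×12 = 12, B = 2×12 = 24
= A = 12, B = 24

A = 12, B = 24


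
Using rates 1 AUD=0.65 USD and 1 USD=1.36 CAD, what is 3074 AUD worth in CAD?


Step 1: 3074 AUD × 0.65 = 1998.10 USD
Step 2: 1998.10 USD × 1.36 = 2717.42 CAD
Implied rate AUD→CAD = 0.65 × 1.36 = 0.8840
= 2717.42 CAD

2717.42 CAD


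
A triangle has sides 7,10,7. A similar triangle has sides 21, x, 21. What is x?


Scale factor = 21/7 = 3
Missing side = 10 × 3
= 30.0

30.0


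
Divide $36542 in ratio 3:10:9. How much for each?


Total parts = 3 + 10 + 9 = 22
Part 1: 36542 × 3/22 = 4983.00
Part 2: 36542 × 10/22 = 16610.00
Part 3: 36542 × 9/22 = 14949.00
= Part 1: $4983.00, Part 2: $16610.00, Part 3: $14949.00

Part 1: $4983.00, Part 2: $16610.00, Part 3: $14949.00


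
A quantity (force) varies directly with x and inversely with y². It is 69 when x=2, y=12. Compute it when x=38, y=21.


z = k·x/y²
Solve for k using the known point: k = z·y²/x = 69×144/2 = 9936/2 = 4968.0000
Now evaluate at x=38, y=21:
z = k × 38 / 441 = (9936 × 38) / (2 × 441) = 377568/882
≈ 428.0816

428.0816


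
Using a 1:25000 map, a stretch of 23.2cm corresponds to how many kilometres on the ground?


Real distance = map distance × scale
= 23.2cm × 25000
= 580000 cm = 5800.0 m
= 5.800 km

5.800 km


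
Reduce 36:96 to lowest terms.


GCD(36, 96) = 12
36/12 : 96/12
= 3:8

3:8


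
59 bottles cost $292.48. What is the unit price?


Unit rate = total / quantity
= 292.48 / 59
= $4.96 per unit

$4.96 per unit


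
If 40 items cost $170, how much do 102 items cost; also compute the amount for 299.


Direct proportion: y/x = constant
k = 170/40 = 4.2500
y at x=102: k × 102 = 170 × 102 / 40 = 17340/40 = 433.50
y at x=299: k × 299 = 170 × 299 / 40 = 50830/40 = 1270.75
= 433.50 and 1270.75

433.50 and 1270.75
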